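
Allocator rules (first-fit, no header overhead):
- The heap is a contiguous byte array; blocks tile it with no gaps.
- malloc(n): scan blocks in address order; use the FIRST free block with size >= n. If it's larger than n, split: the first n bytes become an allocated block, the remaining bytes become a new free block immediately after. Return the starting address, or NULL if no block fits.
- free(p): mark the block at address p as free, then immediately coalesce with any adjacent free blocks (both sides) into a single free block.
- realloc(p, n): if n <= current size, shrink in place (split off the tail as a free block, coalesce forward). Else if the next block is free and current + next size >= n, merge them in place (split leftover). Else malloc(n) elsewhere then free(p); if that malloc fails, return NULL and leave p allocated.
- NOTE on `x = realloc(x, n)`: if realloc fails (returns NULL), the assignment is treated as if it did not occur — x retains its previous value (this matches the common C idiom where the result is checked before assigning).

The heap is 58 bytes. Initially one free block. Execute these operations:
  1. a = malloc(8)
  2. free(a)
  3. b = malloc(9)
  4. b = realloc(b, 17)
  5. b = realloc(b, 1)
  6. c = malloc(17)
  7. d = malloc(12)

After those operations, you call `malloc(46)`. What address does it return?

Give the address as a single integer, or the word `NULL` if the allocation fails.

Op 1: a = malloc(8) -> a = 0; heap: [0-7 ALLOC][8-57 FREE]
Op 2: free(a) -> (freed a); heap: [0-57 FREE]
Op 3: b = malloc(9) -> b = 0; heap: [0-8 ALLOC][9-57 FREE]
Op 4: b = realloc(b, 17) -> b = 0; heap: [0-16 ALLOC][17-57 FREE]
Op 5: b = realloc(b, 1) -> b = 0; heap: [0-0 ALLOC][1-57 FREE]
Op 6: c = malloc(17) -> c = 1; heap: [0-0 ALLOC][1-17 ALLOC][18-57 FREE]
Op 7: d = malloc(12) -> d = 18; heap: [0-0 ALLOC][1-17 ALLOC][18-29 ALLOC][30-57 FREE]
malloc(46): first-fit scan over [0-0 ALLOC][1-17 ALLOC][18-29 ALLOC][30-57 FREE] -> NULL

Answer: NULL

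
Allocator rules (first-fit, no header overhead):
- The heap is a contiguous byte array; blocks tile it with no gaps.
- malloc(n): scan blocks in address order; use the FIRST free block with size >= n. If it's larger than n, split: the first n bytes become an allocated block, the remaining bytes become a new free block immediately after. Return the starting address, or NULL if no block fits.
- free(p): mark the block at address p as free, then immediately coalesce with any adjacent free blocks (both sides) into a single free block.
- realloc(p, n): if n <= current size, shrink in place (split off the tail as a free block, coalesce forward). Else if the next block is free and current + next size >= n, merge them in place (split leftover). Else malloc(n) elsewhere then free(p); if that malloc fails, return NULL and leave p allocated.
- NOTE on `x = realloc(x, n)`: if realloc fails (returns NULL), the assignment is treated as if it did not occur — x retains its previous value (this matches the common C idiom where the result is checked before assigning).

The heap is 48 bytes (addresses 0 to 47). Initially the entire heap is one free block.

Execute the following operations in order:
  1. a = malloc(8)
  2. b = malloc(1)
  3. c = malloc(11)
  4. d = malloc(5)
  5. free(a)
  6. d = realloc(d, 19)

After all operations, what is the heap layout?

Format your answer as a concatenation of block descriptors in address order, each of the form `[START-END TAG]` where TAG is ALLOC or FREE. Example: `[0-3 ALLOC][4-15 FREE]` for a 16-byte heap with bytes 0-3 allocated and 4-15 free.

Answer: [0-7 FREE][8-8 ALLOC][9-19 ALLOC][20-38 ALLOC][39-47 FREE]

Derivation:
Op 1: a = malloc(8) -> a = 0; heap: [0-7 ALLOC][8-47 FREE]
Op 2: b = malloc(1) -> b = 8; heap: [0-7 ALLOC][8-8 ALLOC][9-47 FREE]
Op 3: c = malloc(11) -> c = 9; heap: [0-7 ALLOC][8-8 ALLOC][9-19 ALLOC][20-47 FREE]
Op 4: d = malloc(5) -> d = 20; heap: [0-7 ALLOC][8-8 ALLOC][9-19 ALLOC][20-24 ALLOC][25-47 FREE]
Op 5: free(a) -> (freed a); heap: [0-7 FREE][8-8 ALLOC][9-19 ALLOC][20-24 ALLOC][25-47 FREE]
Op 6: d = realloc(d, 19) -> d = 20; heap: [0-7 FREE][8-8 ALLOC][9-19 ALLOC][20-38 ALLOC][39-47 FREE]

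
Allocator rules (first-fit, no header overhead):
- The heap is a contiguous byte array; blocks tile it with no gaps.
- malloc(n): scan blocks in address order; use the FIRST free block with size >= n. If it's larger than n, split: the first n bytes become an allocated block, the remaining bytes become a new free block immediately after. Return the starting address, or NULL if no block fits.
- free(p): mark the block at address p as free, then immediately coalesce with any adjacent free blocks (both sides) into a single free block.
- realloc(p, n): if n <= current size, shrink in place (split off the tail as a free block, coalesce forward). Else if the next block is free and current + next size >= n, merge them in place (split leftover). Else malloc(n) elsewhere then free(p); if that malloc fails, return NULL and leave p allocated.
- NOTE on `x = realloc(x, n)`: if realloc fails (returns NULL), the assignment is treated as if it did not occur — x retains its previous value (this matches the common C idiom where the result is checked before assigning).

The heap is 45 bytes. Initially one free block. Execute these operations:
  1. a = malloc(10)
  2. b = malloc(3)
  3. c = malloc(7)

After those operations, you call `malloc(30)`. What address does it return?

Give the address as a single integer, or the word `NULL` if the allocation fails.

Op 1: a = malloc(10) -> a = 0; heap: [0-9 ALLOC][10-44 FREE]
Op 2: b = malloc(3) -> b = 10; heap: [0-9 ALLOC][10-12 ALLOC][13-44 FREE]
Op 3: c = malloc(7) -> c = 13; heap: [0-9 ALLOC][10-12 ALLOC][13-19 ALLOC][20-44 FREE]
malloc(30): first-fit scan over [0-9 ALLOC][10-12 ALLOC][13-19 ALLOC][20-44 FREE] -> NULL

Answer: NULL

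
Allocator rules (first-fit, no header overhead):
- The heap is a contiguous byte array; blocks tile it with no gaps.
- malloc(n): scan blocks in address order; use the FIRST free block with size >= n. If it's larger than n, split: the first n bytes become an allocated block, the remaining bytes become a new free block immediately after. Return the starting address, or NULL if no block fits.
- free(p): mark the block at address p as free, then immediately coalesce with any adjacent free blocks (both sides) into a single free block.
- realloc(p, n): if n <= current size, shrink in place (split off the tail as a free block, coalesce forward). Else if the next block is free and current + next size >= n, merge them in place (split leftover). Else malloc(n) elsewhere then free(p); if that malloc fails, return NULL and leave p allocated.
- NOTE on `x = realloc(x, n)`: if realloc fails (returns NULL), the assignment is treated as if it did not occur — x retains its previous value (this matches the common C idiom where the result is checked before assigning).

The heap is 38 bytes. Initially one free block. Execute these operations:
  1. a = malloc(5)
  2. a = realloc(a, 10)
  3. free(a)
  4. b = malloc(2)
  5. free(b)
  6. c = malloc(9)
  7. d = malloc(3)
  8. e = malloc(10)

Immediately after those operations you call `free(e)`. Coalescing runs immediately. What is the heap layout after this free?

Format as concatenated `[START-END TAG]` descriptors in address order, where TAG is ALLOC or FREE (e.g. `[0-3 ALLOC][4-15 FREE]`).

Op 1: a = malloc(5) -> a = 0; heap: [0-4 ALLOC][5-37 FREE]
Op 2: a = realloc(a, 10) -> a = 0; heap: [0-9 ALLOC][10-37 FREE]
Op 3: free(a) -> (freed a); heap: [0-37 FREE]
Op 4: b = malloc(2) -> b = 0; heap: [0-1 ALLOC][2-37 FREE]
Op 5: free(b) -> (freed b); heap: [0-37 FREE]
Op 6: c = malloc(9) -> c = 0; heap: [0-8 ALLOC][9-37 FREE]
Op 7: d = malloc(3) -> d = 9; heap: [0-8 ALLOC][9-11 ALLOC][12-37 FREE]
Op 8: e = malloc(10) -> e = 12; heap: [0-8 ALLOC][9-11 ALLOC][12-21 ALLOC][22-37 FREE]
free(e): e = 12 -> block [12-21 ALLOC]; mark free, coalesce with adjacent free neighbors -> [0-8 ALLOC][9-11 ALLOC][12-37 FREE]

Answer: [0-8 ALLOC][9-11 ALLOC][12-37 FREE]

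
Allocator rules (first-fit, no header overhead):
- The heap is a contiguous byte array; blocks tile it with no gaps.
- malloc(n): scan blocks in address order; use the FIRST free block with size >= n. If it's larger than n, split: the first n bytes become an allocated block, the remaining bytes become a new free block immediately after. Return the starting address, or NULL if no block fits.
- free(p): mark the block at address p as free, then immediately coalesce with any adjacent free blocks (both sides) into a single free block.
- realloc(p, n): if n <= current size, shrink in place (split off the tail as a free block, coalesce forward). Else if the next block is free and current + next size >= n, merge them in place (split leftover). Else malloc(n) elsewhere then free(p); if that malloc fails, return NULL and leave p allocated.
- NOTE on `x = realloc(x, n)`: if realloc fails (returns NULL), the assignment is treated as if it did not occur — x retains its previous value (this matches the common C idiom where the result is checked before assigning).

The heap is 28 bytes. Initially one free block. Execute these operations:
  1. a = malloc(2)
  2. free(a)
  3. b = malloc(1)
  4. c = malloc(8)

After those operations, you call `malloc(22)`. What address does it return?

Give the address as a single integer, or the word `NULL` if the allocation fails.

Op 1: a = malloc(2) -> a = 0; heap: [0-1 ALLOC][2-27 FREE]
Op 2: free(a) -> (freed a); heap: [0-27 FREE]
Op 3: b = malloc(1) -> b = 0; heap: [0-0 ALLOC][1-27 FREE]
Op 4: c = malloc(8) -> c = 1; heap: [0-0 ALLOC][1-8 ALLOC][9-27 FREE]
malloc(22): first-fit scan over [0-0 ALLOC][1-8 ALLOC][9-27 FREE] -> NULL

Answer: NULL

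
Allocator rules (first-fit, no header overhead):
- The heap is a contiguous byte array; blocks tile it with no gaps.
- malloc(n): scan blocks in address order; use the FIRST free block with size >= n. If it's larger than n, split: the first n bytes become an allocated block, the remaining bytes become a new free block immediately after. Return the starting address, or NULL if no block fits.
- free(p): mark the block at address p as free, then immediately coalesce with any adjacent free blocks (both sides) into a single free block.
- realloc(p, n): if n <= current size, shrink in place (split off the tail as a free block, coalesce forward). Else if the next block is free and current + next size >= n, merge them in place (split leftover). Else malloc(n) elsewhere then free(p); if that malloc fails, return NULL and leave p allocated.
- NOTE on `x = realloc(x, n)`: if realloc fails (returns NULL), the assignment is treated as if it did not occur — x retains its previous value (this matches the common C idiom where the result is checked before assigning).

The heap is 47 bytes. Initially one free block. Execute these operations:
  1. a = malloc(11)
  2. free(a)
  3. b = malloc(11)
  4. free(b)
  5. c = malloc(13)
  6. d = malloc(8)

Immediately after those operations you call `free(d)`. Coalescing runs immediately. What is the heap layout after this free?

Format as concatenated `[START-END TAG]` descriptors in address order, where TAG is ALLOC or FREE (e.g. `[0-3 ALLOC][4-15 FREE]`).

Op 1: a = malloc(11) -> a = 0; heap: [0-10 ALLOC][11-46 FREE]
Op 2: free(a) -> (freed a); heap: [0-46 FREE]
Op 3: b = malloc(11) -> b = 0; heap: [0-10 ALLOC][11-46 FREE]
Op 4: free(b) -> (freed b); heap: [0-46 FREE]
Op 5: c = malloc(13) -> c = 0; heap: [0-12 ALLOC][13-46 FREE]
Op 6: d = malloc(8) -> d = 13; heap: [0-12 ALLOC][13-20 ALLOC][21-46 FREE]
free(d): d = 13 -> block [13-20 ALLOC]; mark free, coalesce with adjacent free neighbors -> [0-12 ALLOC][13-46 FREE]

Answer: [0-12 ALLOC][13-46 FREE]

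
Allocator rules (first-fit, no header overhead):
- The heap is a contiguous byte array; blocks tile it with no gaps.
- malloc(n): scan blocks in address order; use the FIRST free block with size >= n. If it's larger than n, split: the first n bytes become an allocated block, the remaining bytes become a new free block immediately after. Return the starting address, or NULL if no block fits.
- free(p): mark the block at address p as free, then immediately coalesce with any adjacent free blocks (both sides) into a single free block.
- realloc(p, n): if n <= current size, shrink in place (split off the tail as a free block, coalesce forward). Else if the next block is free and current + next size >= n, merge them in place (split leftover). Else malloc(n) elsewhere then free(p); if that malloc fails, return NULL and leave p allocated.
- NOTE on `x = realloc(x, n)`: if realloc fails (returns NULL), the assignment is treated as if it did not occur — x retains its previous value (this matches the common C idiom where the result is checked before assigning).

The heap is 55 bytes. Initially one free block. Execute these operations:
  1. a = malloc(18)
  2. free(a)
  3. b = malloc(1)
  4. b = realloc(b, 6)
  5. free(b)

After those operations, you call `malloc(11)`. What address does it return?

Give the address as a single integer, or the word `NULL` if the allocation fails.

Answer: 0

Derivation:
Op 1: a = malloc(18) -> a = 0; heap: [0-17 ALLOC][18-54 FREE]
Op 2: free(a) -> (freed a); heap: [0-54 FREE]
Op 3: b = malloc(1) -> b = 0; heap: [0-0 ALLOC][1-54 FREE]
Op 4: b = realloc(b, 6) -> b = 0; heap: [0-5 ALLOC][6-54 FREE]
Op 5: free(b) -> (freed b); heap: [0-54 FREE]
malloc(11): first-fit scan over [0-54 FREE] -> 0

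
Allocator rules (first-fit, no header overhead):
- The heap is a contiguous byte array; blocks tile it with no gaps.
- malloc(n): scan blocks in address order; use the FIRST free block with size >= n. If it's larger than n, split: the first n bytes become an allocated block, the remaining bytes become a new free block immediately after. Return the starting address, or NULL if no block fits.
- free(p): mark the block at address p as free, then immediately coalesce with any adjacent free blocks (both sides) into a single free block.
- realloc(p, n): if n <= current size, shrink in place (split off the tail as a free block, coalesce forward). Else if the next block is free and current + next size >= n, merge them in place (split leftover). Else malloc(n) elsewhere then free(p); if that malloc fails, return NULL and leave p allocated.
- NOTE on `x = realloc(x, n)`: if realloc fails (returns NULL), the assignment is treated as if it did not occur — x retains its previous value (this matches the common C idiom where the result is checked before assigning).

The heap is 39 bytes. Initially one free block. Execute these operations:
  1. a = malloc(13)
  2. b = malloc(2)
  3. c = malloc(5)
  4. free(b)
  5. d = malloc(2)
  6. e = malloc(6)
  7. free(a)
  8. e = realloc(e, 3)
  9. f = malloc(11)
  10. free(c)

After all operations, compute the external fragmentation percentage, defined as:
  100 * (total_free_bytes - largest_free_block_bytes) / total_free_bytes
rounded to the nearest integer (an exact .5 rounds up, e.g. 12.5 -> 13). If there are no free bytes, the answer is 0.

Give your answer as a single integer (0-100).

Op 1: a = malloc(13) -> a = 0; heap: [0-12 ALLOC][13-38 FREE]
Op 2: b = malloc(2) -> b = 13; heap: [0-12 ALLOC][13-14 ALLOC][15-38 FREE]
Op 3: c = malloc(5) -> c = 15; heap: [0-12 ALLOC][13-14 ALLOC][15-19 ALLOC][20-38 FREE]
Op 4: free(b) -> (freed b); heap: [0-12 ALLOC][13-14 FREE][15-19 ALLOC][20-38 FREE]
Op 5: d = malloc(2) -> d = 13; heap: [0-12 ALLOC][13-14 ALLOC][15-19 ALLOC][20-38 FREE]
Op 6: e = malloc(6) -> e = 20; heap: [0-12 ALLOC][13-14 ALLOC][15-19 ALLOC][20-25 ALLOC][26-38 FREE]
Op 7: free(a) -> (freed a); heap: [0-12 FREE][13-14 ALLOC][15-19 ALLOC][20-25 ALLOC][26-38 FREE]
Op 8: e = realloc(e, 3) -> e = 20; heap: [0-12 FREE][13-14 ALLOC][15-19 ALLOC][20-22 ALLOC][23-38 FREE]
Op 9: f = malloc(11) -> f = 0; heap: [0-10 ALLOC][11-12 FREE][13-14 ALLOC][15-19 ALLOC][20-22 ALLOC][23-38 FREE]
Op 10: free(c) -> (freed c); heap: [0-10 ALLOC][11-12 FREE][13-14 ALLOC][15-19 FREE][20-22 ALLOC][23-38 FREE]
Free blocks: [2 5 16] total_free=23 largest=16 -> 100*(23-16)/23 = 700/23 ≈ 30.435 -> rounds to 30

Answer: 30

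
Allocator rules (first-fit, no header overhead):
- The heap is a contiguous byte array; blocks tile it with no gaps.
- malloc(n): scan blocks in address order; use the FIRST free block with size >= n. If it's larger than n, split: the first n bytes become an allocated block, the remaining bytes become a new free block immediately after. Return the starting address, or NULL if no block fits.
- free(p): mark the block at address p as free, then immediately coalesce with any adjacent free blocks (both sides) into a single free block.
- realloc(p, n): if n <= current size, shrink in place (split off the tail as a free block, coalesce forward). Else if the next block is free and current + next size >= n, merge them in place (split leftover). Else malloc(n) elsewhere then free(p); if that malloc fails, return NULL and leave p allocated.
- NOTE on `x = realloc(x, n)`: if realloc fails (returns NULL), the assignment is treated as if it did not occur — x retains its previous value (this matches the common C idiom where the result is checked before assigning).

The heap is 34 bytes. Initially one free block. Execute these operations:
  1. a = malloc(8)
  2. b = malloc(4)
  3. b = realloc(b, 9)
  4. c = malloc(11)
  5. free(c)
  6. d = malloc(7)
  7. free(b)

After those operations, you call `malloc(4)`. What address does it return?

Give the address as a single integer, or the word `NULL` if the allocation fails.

Op 1: a = malloc(8) -> a = 0; heap: [0-7 ALLOC][8-33 FREE]
Op 2: b = malloc(4) -> b = 8; heap: [0-7 ALLOC][8-11 ALLOC][12-33 FREE]
Op 3: b = realloc(b, 9) -> b = 8; heap: [0-7 ALLOC][8-16 ALLOC][17-33 FREE]
Op 4: c = malloc(11) -> c = 17; heap: [0-7 ALLOC][8-16 ALLOC][17-27 ALLOC][28-33 FREE]
Op 5: free(c) -> (freed c); heap: [0-7 ALLOC][8-16 ALLOC][17-33 FREE]
Op 6: d = malloc(7) -> d = 17; heap: [0-7 ALLOC][8-16 ALLOC][17-23 ALLOC][24-33 FREE]
Op 7: free(b) -> (freed b); heap: [0-7 ALLOC][8-16 FREE][17-23 ALLOC][24-33 FREE]
malloc(4): first-fit scan over [0-7 ALLOC][8-16 FREE][17-23 ALLOC][24-33 FREE] -> 8

Answer: 8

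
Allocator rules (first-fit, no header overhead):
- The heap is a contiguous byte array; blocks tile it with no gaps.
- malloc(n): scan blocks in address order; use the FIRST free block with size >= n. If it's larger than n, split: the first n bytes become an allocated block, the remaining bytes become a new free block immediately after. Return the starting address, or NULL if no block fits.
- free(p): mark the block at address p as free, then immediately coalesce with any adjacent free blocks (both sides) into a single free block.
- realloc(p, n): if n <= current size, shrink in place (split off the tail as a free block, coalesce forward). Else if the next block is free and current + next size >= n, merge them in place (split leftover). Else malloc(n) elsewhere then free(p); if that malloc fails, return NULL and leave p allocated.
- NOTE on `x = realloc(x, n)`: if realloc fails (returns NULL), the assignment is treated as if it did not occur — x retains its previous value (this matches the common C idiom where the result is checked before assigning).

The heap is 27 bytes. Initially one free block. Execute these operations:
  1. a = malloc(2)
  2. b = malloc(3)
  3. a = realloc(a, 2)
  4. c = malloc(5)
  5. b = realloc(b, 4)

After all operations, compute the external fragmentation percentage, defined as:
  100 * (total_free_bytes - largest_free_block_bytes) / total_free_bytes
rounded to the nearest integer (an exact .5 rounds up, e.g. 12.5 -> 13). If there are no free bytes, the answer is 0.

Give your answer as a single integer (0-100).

Op 1: a = malloc(2) -> a = 0; heap: [0-1 ALLOC][2-26 FREE]
Op 2: b = malloc(3) -> b = 2; heap: [0-1 ALLOC][2-4 ALLOC][5-26 FREE]
Op 3: a = realloc(a, 2) -> a = 0; heap: [0-1 ALLOC][2-4 ALLOC][5-26 FREE]
Op 4: c = malloc(5) -> c = 5; heap: [0-1 ALLOC][2-4 ALLOC][5-9 ALLOC][10-26 FREE]
Op 5: b = realloc(b, 4) -> b = 10; heap: [0-1 ALLOC][2-4 FREE][5-9 ALLOC][10-13 ALLOC][14-26 FREE]
Free blocks: [3 13] total_free=16 largest=13 -> 100*(16-13)/16 = 300/16 = 18.75 -> rounds to 19

Answer: 19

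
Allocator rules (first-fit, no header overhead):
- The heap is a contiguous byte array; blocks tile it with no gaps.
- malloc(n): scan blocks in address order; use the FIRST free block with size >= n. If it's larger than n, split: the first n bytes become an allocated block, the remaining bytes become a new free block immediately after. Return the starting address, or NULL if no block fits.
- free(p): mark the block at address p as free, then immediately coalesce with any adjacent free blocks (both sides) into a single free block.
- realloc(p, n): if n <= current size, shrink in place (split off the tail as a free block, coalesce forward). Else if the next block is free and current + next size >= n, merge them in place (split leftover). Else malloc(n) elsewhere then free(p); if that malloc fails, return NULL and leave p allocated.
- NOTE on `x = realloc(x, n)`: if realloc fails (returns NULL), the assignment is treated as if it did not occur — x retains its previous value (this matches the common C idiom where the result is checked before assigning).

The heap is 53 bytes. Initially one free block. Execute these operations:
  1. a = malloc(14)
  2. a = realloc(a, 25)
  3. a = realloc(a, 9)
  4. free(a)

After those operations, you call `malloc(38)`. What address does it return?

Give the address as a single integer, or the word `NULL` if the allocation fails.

Answer: 0

Derivation:
Op 1: a = malloc(14) -> a = 0; heap: [0-13 ALLOC][14-52 FREE]
Op 2: a = realloc(a, 25) -> a = 0; heap: [0-24 ALLOC][25-52 FREE]
Op 3: a = realloc(a, 9) -> a = 0; heap: [0-8 ALLOC][9-52 FREE]
Op 4: free(a) -> (freed a); heap: [0-52 FREE]
malloc(38): first-fit scan over [0-52 FREE] -> 0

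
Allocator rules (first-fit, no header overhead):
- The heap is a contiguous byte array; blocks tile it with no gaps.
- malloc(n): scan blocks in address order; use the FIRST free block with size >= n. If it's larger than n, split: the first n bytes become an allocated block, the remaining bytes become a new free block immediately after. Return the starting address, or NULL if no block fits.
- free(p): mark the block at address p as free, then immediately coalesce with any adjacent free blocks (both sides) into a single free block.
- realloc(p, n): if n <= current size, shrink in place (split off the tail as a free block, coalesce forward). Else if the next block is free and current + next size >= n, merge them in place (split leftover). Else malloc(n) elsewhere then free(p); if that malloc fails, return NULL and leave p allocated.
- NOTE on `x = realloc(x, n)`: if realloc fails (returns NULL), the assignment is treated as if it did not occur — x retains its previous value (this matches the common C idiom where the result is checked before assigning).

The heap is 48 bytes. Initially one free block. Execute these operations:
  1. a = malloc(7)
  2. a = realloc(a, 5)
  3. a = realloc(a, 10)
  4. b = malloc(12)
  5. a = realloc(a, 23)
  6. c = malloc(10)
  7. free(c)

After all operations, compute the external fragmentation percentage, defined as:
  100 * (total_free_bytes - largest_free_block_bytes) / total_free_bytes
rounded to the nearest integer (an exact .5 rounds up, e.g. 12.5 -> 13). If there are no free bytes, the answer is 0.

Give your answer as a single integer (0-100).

Op 1: a = malloc(7) -> a = 0; heap: [0-6 ALLOC][7-47 FREE]
Op 2: a = realloc(a, 5) -> a = 0; heap: [0-4 ALLOC][5-47 FREE]
Op 3: a = realloc(a, 10) -> a = 0; heap: [0-9 ALLOC][10-47 FREE]
Op 4: b = malloc(12) -> b = 10; heap: [0-9 ALLOC][10-21 ALLOC][22-47 FREE]
Op 5: a = realloc(a, 23) -> a = 22; heap: [0-9 FREE][10-21 ALLOC][22-44 ALLOC][45-47 FREE]
Op 6: c = malloc(10) -> c = 0; heap: [0-9 ALLOC][10-21 ALLOC][22-44 ALLOC][45-47 FREE]
Op 7: free(c) -> (freed c); heap: [0-9 FREE][10-21 ALLOC][22-44 ALLOC][45-47 FREE]
Free blocks: [10 3] total_free=13 largest=10 -> 100*(13-10)/13 = 300/13 ≈ 23.077 -> rounds to 23

Answer: 23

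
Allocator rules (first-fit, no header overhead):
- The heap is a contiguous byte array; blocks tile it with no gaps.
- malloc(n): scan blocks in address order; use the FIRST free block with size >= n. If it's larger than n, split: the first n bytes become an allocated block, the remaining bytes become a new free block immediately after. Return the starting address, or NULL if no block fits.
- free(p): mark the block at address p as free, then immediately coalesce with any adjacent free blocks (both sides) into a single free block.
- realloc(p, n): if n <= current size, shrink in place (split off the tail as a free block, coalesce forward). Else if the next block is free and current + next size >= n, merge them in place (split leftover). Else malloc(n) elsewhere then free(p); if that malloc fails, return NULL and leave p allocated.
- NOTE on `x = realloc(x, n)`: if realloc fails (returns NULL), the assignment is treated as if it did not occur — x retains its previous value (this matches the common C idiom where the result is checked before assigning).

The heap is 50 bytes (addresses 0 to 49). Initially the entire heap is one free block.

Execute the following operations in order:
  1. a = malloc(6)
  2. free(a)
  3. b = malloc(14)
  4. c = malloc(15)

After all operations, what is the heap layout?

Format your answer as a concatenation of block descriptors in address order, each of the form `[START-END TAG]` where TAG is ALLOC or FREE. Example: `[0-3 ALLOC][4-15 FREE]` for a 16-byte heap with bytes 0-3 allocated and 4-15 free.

Answer: [0-13 ALLOC][14-28 ALLOC][29-49 FREE]

Derivation:
Op 1: a = malloc(6) -> a = 0; heap: [0-5 ALLOC][6-49 FREE]
Op 2: free(a) -> (freed a); heap: [0-49 FREE]
Op 3: b = malloc(14) -> b = 0; heap: [0-13 ALLOC][14-49 FREE]
Op 4: c = malloc(15) -> c = 14; heap: [0-13 ALLOC][14-28 ALLOC][29-49 FREE]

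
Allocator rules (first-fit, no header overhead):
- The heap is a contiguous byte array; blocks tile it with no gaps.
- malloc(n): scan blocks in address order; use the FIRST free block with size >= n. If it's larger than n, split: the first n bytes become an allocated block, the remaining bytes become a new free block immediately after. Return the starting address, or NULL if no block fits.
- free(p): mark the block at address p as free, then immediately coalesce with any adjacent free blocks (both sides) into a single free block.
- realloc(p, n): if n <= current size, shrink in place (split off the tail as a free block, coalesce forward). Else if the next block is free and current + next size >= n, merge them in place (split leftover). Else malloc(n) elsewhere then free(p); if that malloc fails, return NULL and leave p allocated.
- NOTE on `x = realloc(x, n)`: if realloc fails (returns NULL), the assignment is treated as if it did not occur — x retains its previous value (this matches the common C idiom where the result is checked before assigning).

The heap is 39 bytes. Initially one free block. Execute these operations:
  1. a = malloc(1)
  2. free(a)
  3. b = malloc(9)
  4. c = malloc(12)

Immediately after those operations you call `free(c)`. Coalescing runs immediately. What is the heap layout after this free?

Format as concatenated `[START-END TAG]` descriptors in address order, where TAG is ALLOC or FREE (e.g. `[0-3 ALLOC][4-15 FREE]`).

Op 1: a = malloc(1) -> a = 0; heap: [0-0 ALLOC][1-38 FREE]
Op 2: free(a) -> (freed a); heap: [0-38 FREE]
Op 3: b = malloc(9) -> b = 0; heap: [0-8 ALLOC][9-38 FREE]
Op 4: c = malloc(12) -> c = 9; heap: [0-8 ALLOC][9-20 ALLOC][21-38 FREE]
free(c): c = 9 -> block [9-20 ALLOC]; mark free, coalesce with adjacent free neighbors -> [0-8 ALLOC][9-38 FREE]

Answer: [0-8 ALLOC][9-38 FREE]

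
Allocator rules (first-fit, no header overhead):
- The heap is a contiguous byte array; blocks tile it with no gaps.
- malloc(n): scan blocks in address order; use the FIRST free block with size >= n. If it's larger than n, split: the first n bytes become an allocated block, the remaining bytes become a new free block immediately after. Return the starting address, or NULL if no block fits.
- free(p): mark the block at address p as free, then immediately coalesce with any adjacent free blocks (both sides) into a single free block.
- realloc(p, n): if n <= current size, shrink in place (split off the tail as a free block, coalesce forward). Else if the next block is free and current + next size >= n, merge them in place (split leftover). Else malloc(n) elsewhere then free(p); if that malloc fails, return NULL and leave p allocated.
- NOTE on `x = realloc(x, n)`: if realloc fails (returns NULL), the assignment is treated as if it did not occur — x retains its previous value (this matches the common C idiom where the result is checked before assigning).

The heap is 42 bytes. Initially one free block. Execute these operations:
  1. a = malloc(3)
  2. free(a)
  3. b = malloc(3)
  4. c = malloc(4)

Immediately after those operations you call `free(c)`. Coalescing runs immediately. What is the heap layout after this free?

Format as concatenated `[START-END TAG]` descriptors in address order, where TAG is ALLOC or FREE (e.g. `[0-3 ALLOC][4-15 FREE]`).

Answer: [0-2 ALLOC][3-41 FREE]

Derivation:
Op 1: a = malloc(3) -> a = 0; heap: [0-2 ALLOC][3-41 FREE]
Op 2: free(a) -> (freed a); heap: [0-41 FREE]
Op 3: b = malloc(3) -> b = 0; heap: [0-2 ALLOC][3-41 FREE]
Op 4: c = malloc(4) -> c = 3; heap: [0-2 ALLOC][3-6 ALLOC][7-41 FREE]
free(c): c = 3 -> block [3-6 ALLOC]; mark free, coalesce with adjacent free neighbors -> [0-2 ALLOC][3-41 FREE]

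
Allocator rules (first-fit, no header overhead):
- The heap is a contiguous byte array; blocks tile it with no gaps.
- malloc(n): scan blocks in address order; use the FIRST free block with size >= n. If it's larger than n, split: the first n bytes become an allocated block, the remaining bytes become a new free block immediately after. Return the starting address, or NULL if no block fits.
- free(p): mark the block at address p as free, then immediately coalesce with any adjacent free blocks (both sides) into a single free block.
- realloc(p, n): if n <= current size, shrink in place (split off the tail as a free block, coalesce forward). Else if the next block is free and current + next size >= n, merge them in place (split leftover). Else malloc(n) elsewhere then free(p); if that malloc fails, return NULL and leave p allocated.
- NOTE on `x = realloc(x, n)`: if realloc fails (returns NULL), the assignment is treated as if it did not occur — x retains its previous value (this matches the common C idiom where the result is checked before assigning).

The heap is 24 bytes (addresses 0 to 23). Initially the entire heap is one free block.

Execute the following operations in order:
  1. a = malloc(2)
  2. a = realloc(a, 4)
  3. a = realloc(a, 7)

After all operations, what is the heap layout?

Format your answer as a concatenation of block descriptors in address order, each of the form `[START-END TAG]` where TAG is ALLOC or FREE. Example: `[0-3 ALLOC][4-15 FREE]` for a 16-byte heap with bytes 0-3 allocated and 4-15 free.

Op 1: a = malloc(2) -> a = 0; heap: [0-1 ALLOC][2-23 FREE]
Op 2: a = realloc(a, 4) -> a = 0; heap: [0-3 ALLOC][4-23 FREE]
Op 3: a = realloc(a, 7) -> a = 0; heap: [0-6 ALLOC][7-23 FREE]

Answer: [0-6 ALLOC][7-23 FREE]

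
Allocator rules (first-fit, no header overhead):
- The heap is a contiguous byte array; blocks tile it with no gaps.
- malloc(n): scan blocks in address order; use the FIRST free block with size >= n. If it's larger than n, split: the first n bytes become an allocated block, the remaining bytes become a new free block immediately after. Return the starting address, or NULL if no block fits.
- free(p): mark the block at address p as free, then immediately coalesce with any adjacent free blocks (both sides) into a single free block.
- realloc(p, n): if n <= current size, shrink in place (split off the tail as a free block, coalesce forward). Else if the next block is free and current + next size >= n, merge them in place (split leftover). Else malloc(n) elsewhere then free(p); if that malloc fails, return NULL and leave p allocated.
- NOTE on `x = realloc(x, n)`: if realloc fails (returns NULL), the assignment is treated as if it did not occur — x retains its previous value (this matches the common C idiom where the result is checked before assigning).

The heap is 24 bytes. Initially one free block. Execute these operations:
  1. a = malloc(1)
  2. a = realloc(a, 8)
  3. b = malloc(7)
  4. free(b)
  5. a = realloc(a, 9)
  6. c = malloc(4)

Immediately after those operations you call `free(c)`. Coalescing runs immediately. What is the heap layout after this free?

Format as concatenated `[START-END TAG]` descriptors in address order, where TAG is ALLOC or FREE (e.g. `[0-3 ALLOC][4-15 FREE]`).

Op 1: a = malloc(1) -> a = 0; heap: [0-0 ALLOC][1-23 FREE]
Op 2: a = realloc(a, 8) -> a = 0; heap: [0-7 ALLOC][8-23 FREE]
Op 3: b = malloc(7) -> b = 8; heap: [0-7 ALLOC][8-14 ALLOC][15-23 FREE]
Op 4: free(b) -> (freed b); heap: [0-7 ALLOC][8-23 FREE]
Op 5: a = realloc(a, 9) -> a = 0; heap: [0-8 ALLOC][9-23 FREE]
Op 6: c = malloc(4) -> c = 9; heap: [0-8 ALLOC][9-12 ALLOC][13-23 FREE]
free(c): c = 9 -> block [9-12 ALLOC]; mark free, coalesce with adjacent free neighbors -> [0-8 ALLOC][9-23 FREE]

Answer: [0-8 ALLOC][9-23 FREE]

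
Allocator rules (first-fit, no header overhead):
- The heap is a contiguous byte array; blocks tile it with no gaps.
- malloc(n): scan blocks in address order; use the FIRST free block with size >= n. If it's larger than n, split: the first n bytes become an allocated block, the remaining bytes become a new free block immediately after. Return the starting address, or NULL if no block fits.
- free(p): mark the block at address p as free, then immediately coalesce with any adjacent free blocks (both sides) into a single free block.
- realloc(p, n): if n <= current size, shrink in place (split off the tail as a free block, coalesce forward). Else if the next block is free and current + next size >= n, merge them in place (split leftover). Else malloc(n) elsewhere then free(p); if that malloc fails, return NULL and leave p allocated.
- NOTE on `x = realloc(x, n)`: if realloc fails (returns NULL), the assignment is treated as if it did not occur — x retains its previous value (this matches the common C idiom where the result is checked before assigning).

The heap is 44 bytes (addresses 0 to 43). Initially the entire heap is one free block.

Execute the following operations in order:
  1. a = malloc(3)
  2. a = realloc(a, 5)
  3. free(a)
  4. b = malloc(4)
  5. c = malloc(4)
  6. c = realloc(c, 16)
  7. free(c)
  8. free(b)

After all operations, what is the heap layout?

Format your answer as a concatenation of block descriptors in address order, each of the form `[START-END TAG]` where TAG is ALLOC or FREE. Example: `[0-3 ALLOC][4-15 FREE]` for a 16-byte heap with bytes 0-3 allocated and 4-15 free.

Answer: [0-43 FREE]

Derivation:
Op 1: a = malloc(3) -> a = 0; heap: [0-2 ALLOC][3-43 FREE]
Op 2: a = realloc(a, 5) -> a = 0; heap: [0-4 ALLOC][5-43 FREE]
Op 3: free(a) -> (freed a); heap: [0-43 FREE]
Op 4: b = malloc(4) -> b = 0; heap: [0-3 ALLOC][4-43 FREE]
Op 5: c = malloc(4) -> c = 4; heap: [0-3 ALLOC][4-7 ALLOC][8-43 FREE]
Op 6: c = realloc(c, 16) -> c = 4; heap: [0-3 ALLOC][4-19 ALLOC][20-43 FREE]
Op 7: free(c) -> (freed c); heap: [0-3 ALLOC][4-43 FREE]
Op 8: free(b) -> (freed b); heap: [0-43 FREE]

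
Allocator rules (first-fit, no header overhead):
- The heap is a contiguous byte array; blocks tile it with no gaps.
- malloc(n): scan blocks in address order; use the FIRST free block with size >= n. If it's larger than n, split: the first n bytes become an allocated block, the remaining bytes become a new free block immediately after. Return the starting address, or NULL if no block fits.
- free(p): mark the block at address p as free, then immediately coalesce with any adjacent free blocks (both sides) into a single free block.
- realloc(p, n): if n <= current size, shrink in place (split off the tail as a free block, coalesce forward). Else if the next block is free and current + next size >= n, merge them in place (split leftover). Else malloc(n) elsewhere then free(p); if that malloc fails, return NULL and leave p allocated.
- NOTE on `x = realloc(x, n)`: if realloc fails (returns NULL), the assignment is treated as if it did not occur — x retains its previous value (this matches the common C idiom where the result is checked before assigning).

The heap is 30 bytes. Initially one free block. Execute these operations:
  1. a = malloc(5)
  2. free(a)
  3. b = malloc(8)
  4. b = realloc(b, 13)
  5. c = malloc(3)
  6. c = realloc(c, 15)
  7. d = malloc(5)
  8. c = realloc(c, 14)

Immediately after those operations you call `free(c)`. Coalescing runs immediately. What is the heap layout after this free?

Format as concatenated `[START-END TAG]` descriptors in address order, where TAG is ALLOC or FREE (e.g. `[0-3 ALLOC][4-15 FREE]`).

Op 1: a = malloc(5) -> a = 0; heap: [0-4 ALLOC][5-29 FREE]
Op 2: free(a) -> (freed a); heap: [0-29 FREE]
Op 3: b = malloc(8) -> b = 0; heap: [0-7 ALLOC][8-29 FREE]
Op 4: b = realloc(b, 13) -> b = 0; heap: [0-12 ALLOC][13-29 FREE]
Op 5: c = malloc(3) -> c = 13; heap: [0-12 ALLOC][13-15 ALLOC][16-29 FREE]
Op 6: c = realloc(c, 15) -> c = 13; heap: [0-12 ALLOC][13-27 ALLOC][28-29 FREE]
Op 7: d = malloc(5) -> d = NULL; heap: [0-12 ALLOC][13-27 ALLOC][28-29 FREE]
Op 8: c = realloc(c, 14) -> c = 13; heap: [0-12 ALLOC][13-26 ALLOC][27-29 FREE]
free(c): c = 13 -> block [13-26 ALLOC]; mark free, coalesce with adjacent free neighbors -> [0-12 ALLOC][13-29 FREE]

Answer: [0-12 ALLOC][13-29 FREE]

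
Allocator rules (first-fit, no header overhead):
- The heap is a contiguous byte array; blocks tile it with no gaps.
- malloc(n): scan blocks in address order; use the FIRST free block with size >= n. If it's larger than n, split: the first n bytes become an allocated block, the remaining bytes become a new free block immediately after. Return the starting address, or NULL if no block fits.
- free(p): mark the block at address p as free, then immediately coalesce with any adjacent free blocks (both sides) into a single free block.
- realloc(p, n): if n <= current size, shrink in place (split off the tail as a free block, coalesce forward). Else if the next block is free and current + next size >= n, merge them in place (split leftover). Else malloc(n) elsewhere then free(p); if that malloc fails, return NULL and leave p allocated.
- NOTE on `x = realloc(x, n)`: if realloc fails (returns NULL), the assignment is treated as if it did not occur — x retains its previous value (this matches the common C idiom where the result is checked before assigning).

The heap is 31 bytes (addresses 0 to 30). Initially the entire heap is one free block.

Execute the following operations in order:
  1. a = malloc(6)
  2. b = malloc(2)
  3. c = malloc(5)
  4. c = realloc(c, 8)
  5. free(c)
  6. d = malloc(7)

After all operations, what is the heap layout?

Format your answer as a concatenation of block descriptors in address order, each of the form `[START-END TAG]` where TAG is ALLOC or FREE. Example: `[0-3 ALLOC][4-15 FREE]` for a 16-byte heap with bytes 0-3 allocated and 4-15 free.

Op 1: a = malloc(6) -> a = 0; heap: [0-5 ALLOC][6-30 FREE]
Op 2: b = malloc(2) -> b = 6; heap: [0-5 ALLOC][6-7 ALLOC][8-30 FREE]
Op 3: c = malloc(5) -> c = 8; heap: [0-5 ALLOC][6-7 ALLOC][8-12 ALLOC][13-30 FREE]
Op 4: c = realloc(c, 8) -> c = 8; heap: [0-5 ALLOC][6-7 ALLOC][8-15 ALLOC][16-30 FREE]
Op 5: free(c) -> (freed c); heap: [0-5 ALLOC][6-7 ALLOC][8-30 FREE]
Op 6: d = malloc(7) -> d = 8; heap: [0-5 ALLOC][6-7 ALLOC][8-14 ALLOC][15-30 FREE]

Answer: [0-5 ALLOC][6-7 ALLOC][8-14 ALLOC][15-30 FREE]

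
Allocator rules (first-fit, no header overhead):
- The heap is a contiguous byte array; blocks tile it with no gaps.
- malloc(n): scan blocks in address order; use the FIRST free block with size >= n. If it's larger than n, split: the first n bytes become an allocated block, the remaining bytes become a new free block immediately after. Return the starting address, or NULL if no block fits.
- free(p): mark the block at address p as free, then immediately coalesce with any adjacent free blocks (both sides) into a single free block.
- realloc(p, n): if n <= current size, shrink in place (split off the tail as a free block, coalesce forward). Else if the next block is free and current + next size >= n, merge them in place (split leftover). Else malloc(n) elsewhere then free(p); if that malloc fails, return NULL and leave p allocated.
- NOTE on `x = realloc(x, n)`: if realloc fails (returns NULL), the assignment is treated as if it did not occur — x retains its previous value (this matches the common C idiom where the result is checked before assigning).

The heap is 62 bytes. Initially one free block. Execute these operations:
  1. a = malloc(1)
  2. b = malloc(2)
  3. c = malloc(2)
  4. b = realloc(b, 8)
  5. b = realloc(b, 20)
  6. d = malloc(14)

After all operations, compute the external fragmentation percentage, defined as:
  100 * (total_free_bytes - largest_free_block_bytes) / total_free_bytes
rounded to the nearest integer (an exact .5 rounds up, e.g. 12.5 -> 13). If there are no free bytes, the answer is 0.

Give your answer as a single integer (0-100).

Op 1: a = malloc(1) -> a = 0; heap: [0-0 ALLOC][1-61 FREE]
Op 2: b = malloc(2) -> b = 1; heap: [0-0 ALLOC][1-2 ALLOC][3-61 FREE]
Op 3: c = malloc(2) -> c = 3; heap: [0-0 ALLOC][1-2 ALLOC][3-4 ALLOC][5-61 FREE]
Op 4: b = realloc(b, 8) -> b = 5; heap: [0-0 ALLOC][1-2 FREE][3-4 ALLOC][5-12 ALLOC][13-61 FREE]
Op 5: b = realloc(b, 20) -> b = 5; heap: [0-0 ALLOC][1-2 FREE][3-4 ALLOC][5-24 ALLOC][25-61 FREE]
Op 6: d = malloc(14) -> d = 25; heap: [0-0 ALLOC][1-2 FREE][3-4 ALLOC][5-24 ALLOC][25-38 ALLOC][39-61 FREE]
Free blocks: [2 23] total_free=25 largest=23 -> 100*(25-23)/25 = 200/25 = 8

Answer: 8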